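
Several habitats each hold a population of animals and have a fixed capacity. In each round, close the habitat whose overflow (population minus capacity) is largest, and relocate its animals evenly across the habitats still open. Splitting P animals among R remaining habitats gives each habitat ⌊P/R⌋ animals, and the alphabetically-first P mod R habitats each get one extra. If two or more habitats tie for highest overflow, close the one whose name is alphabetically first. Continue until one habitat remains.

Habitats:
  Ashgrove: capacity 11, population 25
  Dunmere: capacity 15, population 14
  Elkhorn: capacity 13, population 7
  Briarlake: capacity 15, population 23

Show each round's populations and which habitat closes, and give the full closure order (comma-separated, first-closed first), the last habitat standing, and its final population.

Closure order: Ashgrove, Briarlake, Dunmere
Last habitat: Elkhorn with 69 animals

Round 1: Ashgrove=25 Briarlake=23 Dunmere=14 Elkhorn=7 → close Ashgrove (overflow 14)
  25÷3 = 8 each, +1 to first 1
Round 2: Briarlake=32 Dunmere=22 Elkhorn=15 → close Briarlake (overflow 17)
  32÷2 = 16 each, +1 to first 0
Round 3: Dunmere=38 Elkhorn=31 → close Dunmere (overflow 23)
  38÷1 = 38 each, +1 to first 0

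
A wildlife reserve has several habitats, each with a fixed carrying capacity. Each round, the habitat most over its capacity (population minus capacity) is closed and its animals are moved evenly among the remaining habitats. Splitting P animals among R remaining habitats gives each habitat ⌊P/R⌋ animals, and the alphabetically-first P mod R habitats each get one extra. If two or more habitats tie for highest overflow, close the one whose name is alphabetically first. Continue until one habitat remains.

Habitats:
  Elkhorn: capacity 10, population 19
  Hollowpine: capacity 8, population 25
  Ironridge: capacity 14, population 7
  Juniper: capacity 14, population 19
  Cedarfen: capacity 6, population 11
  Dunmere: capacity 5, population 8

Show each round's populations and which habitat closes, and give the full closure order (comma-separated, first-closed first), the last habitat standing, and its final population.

Round 1: Cedarfen=11 Dunmere=8 Elkhorn=19 Hollowpine=25 Ironridge=7 Juniper=19 → close Hollowpine (overflow 17)
  25÷5 = 5 each, +1 to first 0
Round 2: Cedarfen=16 Dunmere=13 Elkhorn=24 Ironridge=12 Juniper=24 → close Elkhorn (overflow 14)
  24÷4 = 6 each, +1 to first 0
Round 3: Cedarfen=22 Dunmere=19 Ironridge=18 Juniper=30 → close Cedarfen (overflow 16)
  22÷3 = 7 each, +1 to first 1
Round 4: Dunmere=27 Ironridge=25 Juniper=37 → close Juniper (overflow 23)
  37÷2 = 18 each, +1 to first 1
Round 5: Dunmere=46 Ironridge=43 → close Dunmere (overflow 41)
  46÷1 = 46 each, +1 to first 0

Closure order: Hollowpine, Elkhorn, Cedarfen, Juniper, Dunmere
Last habitat: Ironridge with 89 animals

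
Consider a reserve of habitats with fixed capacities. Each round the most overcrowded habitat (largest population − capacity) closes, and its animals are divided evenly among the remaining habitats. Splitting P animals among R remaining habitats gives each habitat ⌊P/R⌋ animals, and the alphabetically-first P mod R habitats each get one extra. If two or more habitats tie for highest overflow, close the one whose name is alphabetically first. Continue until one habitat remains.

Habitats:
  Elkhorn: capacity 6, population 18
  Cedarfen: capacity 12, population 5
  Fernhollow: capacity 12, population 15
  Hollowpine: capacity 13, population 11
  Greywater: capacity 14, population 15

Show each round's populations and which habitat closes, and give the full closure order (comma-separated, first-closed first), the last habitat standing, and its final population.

Closure order: Elkhorn, Fernhollow, Greywater, Hollowpine
Last habitat: Cedarfen with 64 animals

Round 1: Cedarfen=5 Elkhorn=18 Fernhollow=15 Greywater=15 Hollowpine=11 → close Elkhorn (overflow 12)
  18÷4 = 4 each, +1 to first 2
Round 2: Cedarfen=10 Fernhollow=20 Greywater=19 Hollowpine=15 → close Fernhollow (overflow 8)
  20÷3 = 6 each, +1 to first 2
Round 3: Cedarfen=17 Greywater=26 Hollowpine=21 → close Greywater (overflow 12)
  26÷2 = 13 each, +1 to first 0
Round 4: Cedarfen=30 Hollowpine=34 → close Hollowpine (overflow 21)
  34÷1 = 34 each, +1 to first 0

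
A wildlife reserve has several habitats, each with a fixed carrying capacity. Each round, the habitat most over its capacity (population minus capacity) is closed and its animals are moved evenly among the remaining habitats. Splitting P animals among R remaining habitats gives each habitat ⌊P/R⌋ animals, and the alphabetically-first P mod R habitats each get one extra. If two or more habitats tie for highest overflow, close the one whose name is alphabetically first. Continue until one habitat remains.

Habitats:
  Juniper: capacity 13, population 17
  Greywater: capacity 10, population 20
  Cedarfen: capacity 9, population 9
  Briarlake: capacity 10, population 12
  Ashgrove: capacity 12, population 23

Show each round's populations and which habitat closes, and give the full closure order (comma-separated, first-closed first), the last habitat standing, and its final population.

Closure order: Ashgrove, Greywater, Briarlake, Juniper
Last habitat: Cedarfen with 81 animals

Round 1: Ashgrove=23 Briarlake=12 Cedarfen=9 Greywater=20 Juniper=17 → close Ashgrove (overflow 11)
  23÷4 = 5 each, +1 to first 3
Round 2: Briarlake=18 Cedarfen=15 Greywater=26 Juniper=22 → close Greywater (overflow 16)
  26÷3 = 8 each, +1 to first 2
Round 3: Briarlake=27 Cedarfen=24 Juniper=30 → close Briarlake (overflow 17)
  27÷2 = 13 each, +1 to first 1
Round 4: Cedarfen=38 Juniper=43 → close Juniper (overflow 30)
  43÷1 = 43 each, +1 to first 0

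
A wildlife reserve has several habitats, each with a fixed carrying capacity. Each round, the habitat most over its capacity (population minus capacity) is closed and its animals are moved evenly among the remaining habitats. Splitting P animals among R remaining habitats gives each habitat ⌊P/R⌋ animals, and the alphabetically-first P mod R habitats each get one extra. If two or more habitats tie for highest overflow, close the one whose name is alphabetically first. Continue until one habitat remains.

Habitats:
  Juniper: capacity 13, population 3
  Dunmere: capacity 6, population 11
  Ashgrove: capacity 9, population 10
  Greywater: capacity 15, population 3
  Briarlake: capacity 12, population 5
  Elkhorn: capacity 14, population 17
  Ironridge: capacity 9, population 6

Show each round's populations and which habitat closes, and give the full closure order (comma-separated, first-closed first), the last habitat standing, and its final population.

Closure order: Dunmere, Elkhorn, Ashgrove, Ironridge, Briarlake, Greywater
Last habitat: Juniper with 55 animals

Round 1: Ashgrove=10 Briarlake=5 Dunmere=11 Elkhorn=17 Greywater=3 Ironridge=6 Juniper=3 → close Dunmere (overflow 5)
  11÷6 = 1 each, +1 to first 5
Round 2: Ashgrove=12 Briarlake=7 Elkhorn=19 Greywater=5 Ironridge=8 Juniper=4 → close Elkhorn (overflow 5)
  19÷5 = 3 each, +1 to first 4
Round 3: Ashgrove=16 Briarlake=11 Greywater=9 Ironridge=12 Juniper=7 → close Ashgrove (overflow 7)
  16÷4 = 4 each, +1 to first 0
Round 4: Briarlake=15 Greywater=13 Ironridge=16 Juniper=11 → close Ironridge (overflow 7)
  16÷3 = 5 each, +1 to first 1
Round 5: Briarlake=21 Greywater=18 Juniper=16 → close Briarlake (overflow 9)
  21÷2 = 10 each, +1 to first 1
Round 6: Greywater=29 Juniper=26 → close Greywater (overflow 14)
  29÷1 = 29 each, +1 to first 0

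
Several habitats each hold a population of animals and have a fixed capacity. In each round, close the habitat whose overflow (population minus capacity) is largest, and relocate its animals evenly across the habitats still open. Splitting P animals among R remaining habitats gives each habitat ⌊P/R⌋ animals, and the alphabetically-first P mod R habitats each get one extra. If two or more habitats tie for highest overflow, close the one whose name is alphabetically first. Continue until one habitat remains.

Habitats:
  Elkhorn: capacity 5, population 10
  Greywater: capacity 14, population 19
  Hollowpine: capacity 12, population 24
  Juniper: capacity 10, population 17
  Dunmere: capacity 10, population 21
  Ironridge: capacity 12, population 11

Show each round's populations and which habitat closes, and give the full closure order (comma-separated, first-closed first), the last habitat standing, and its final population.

Round 1: Dunmere=21 Elkhorn=10 Greywater=19 Hollowpine=24 Ironridge=11 Juniper=17 → close Hollowpine (overflow 12)
  24÷5 = 4 each, +1 to first 4
Round 2: Dunmere=26 Elkhorn=15 Greywater=24 Ironridge=16 Juniper=21 → close Dunmere (overflow 16)
  26÷4 = 6 each, +1 to first 2
Round 3: Elkhorn=22 Greywater=31 Ironridge=22 Juniper=27 → close Elkhorn (overflow 17)
  22÷3 = 7 each, +1 to first 1
Round 4: Greywater=39 Ironridge=29 Juniper=34 → close Greywater (overflow 25)
  39÷2 = 19 each, +1 to first 1
Round 5: Ironridge=49 Juniper=53 → close Juniper (overflow 43)
  53÷1 = 53 each, +1 to first 0

Closure order: Hollowpine, Dunmere, Elkhorn, Greywater, Juniper
Last habitat: Ironridge with 102 animals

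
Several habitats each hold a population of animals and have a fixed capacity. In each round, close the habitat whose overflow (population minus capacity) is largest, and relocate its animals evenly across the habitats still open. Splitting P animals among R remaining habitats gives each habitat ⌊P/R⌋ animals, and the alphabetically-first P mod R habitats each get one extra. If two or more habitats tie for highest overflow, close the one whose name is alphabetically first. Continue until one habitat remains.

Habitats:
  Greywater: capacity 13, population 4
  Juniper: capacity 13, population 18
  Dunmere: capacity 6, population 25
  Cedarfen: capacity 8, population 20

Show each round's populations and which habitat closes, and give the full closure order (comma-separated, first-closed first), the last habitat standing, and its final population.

Closure order: Dunmere, Cedarfen, Juniper
Last habitat: Greywater with 67 animals

Round 1: Cedarfen=20 Dunmere=25 Greywater=4 Juniper=18 → close Dunmere (overflow 19)
  25÷3 = 8 each, +1 to first 1
Round 2: Cedarfen=29 Greywater=12 Juniper=26 → close Cedarfen (overflow 21)
  29÷2 = 14 each, +1 to first 1
Round 3: Greywater=27 Juniper=40 → close Juniper (overflow 27)
  40÷1 = 40 each, +1 to first 0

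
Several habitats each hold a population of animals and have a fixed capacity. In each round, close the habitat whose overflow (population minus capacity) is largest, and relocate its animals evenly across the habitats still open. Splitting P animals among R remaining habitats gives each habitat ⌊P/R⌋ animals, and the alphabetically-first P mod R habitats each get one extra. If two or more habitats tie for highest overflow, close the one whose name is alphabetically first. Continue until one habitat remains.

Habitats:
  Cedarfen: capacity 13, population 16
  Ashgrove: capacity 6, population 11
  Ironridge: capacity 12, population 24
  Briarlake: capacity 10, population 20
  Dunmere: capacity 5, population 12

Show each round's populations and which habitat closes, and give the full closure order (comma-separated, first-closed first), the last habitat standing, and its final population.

Closure order: Ironridge, Briarlake, Dunmere, Ashgrove
Last habitat: Cedarfen with 83 animals

Round 1: Ashgrove=11 Briarlake=20 Cedarfen=16 Dunmere=12 Ironridge=24 → close Ironridge (overflow 12)
  24÷4 = 6 each, +1 to first 0
Round 2: Ashgrove=17 Briarlake=26 Cedarfen=22 Dunmere=18 → close Briarlake (overflow 16)
  26÷3 = 8 each, +1 to first 2
Round 3: Ashgrove=26 Cedarfen=31 Dunmere=26 → close Dunmere (overflow 21)
  26÷2 = 13 each, +1 to first 0
Round 4: Ashgrove=39 Cedarfen=44 → close Ashgrove (overflow 33)
  39÷1 = 39 each, +1 to first 0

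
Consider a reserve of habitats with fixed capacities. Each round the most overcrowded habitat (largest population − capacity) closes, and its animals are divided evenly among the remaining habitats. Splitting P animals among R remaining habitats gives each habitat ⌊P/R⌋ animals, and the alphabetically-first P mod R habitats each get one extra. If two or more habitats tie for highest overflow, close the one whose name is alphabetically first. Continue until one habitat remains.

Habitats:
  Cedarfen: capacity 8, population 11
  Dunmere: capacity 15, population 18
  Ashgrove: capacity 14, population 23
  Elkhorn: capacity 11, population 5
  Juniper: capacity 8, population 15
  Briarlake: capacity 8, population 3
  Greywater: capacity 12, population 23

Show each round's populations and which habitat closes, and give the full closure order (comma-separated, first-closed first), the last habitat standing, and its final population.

Closure order: Greywater, Ashgrove, Juniper, Cedarfen, Dunmere, Briarlake
Last habitat: Elkhorn with 98 animals

Round 1: Ashgrove=23 Briarlake=3 Cedarfen=11 Dunmere=18 Elkhorn=5 Greywater=23 Juniper=15 → close Greywater (overflow 11)
  23÷6 = 3 each, +1 to first 5
Round 2: Ashgrove=27 Briarlake=7 Cedarfen=15 Dunmere=22 Elkhorn=9 Juniper=18 → close Ashgrove (overflow 13)
  27÷5 = 5 each, +1 to first 2
Round 3: Briarlake=13 Cedarfen=21 Dunmere=27 Elkhorn=14 Juniper=23 → close Juniper (overflow 15)
  23÷4 = 5 each, +1 to first 3
Round 4: Briarlake=19 Cedarfen=27 Dunmere=33 Elkhorn=19 → close Cedarfen (overflow 19)
  27÷3 = 9 each, +1 to first 0
Round 5: Briarlake=28 Dunmere=42 Elkhorn=28 → close Dunmere (overflow 27)
  42÷2 = 21 each, +1 to first 0
Round 6: Briarlake=49 Elkhorn=49 → close Briarlake (overflow 41)
  49÷1 = 49 each, +1 to first 0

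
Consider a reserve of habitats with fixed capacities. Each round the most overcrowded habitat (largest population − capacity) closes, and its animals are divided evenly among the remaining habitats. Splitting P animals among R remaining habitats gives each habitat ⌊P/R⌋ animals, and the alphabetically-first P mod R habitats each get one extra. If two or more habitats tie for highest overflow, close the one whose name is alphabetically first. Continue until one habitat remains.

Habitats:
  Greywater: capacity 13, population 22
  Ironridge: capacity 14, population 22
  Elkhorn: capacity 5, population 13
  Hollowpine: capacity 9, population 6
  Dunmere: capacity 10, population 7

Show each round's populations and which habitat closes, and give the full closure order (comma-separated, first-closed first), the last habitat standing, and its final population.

Closure order: Greywater, Elkhorn, Ironridge, Dunmere
Last habitat: Hollowpine with 70 animals

Round 1: Dunmere=7 Elkhorn=13 Greywater=22 Hollowpine=6 Ironridge=22 → close Greywater (overflow 9)
  22÷4 = 5 each, +1 to first 2
Round 2: Dunmere=13 Elkhorn=19 Hollowpine=11 Ironridge=27 → close Elkhorn (overflow 14)
  19÷3 = 6 each, +1 to first 1
Round 3: Dunmere=20 Hollowpine=17 Ironridge=33 → close Ironridge (overflow 19)
  33÷2 = 16 each, +1 to first 1
Round 4: Dunmere=37 Hollowpine=33 → close Dunmere (overflow 27)
  37÷1 = 37 each, +1 to first 0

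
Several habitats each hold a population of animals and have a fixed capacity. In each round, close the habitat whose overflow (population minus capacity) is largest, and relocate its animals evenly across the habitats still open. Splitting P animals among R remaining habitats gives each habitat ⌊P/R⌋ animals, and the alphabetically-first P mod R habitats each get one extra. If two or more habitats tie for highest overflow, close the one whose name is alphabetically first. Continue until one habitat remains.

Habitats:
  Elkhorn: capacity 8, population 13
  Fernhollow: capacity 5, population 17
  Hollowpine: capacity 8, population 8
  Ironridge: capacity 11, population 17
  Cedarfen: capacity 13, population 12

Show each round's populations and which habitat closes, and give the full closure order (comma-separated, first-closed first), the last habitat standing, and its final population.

Round 1: Cedarfen=12 Elkhorn=13 Fernhollow=17 Hollowpine=8 Ironridge=17 → close Fernhollow (overflow 12)
  17÷4 = 4 each, +1 to first 1
Round 2: Cedarfen=17 Elkhorn=17 Hollowpine=12 Ironridge=21 → close Ironridge (overflow 10)
  21÷3 = 7 each, +1 to first 0
Round 3: Cedarfen=24 Elkhorn=24 Hollowpine=19 → close Elkhorn (overflow 16)
  24÷2 = 12 each, +1 to first 0
Round 4: Cedarfen=36 Hollowpine=31 → close Cedarfen (overflow 23)
  36÷1 = 36 each, +1 to first 0

Closure order: Fernhollow, Ironridge, Elkhorn, Cedarfen
Last habitat: Hollowpine with 67 animals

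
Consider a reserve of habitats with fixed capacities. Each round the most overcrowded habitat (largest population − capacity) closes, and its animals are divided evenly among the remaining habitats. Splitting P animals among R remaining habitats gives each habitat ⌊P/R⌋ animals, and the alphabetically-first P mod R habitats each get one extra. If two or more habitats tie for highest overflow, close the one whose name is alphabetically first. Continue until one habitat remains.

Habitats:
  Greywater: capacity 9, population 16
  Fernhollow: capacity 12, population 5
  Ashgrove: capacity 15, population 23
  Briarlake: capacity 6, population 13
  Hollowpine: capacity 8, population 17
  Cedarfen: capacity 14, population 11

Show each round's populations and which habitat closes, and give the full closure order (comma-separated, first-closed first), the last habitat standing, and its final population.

Closure order: Hollowpine, Ashgrove, Briarlake, Greywater, Cedarfen
Last habitat: Fernhollow with 85 animals

Round 1: Ashgrove=23 Briarlake=13 Cedarfen=11 Fernhollow=5 Greywater=16 Hollowpine=17 → close Hollowpine (overflow 9)
  17÷5 = 3 each, +1 to first 2
Round 2: Ashgrove=27 Briarlake=17 Cedarfen=14 Fernhollow=8 Greywater=19 → close Ashgrove (overflow 12)
  27÷4 = 6 each, +1 to first 3
Round 3: Briarlake=24 Cedarfen=21 Fernhollow=15 Greywater=25 → close Briarlake (overflow 18)
  24÷3 = 8 each, +1 to first 0
Round 4: Cedarfen=29 Fernhollow=23 Greywater=33 → close Greywater (overflow 24)
  33÷2 = 16 each, +1 to first 1
Round 5: Cedarfen=46 Fernhollow=39 → close Cedarfen (overflow 32)
  46÷1 = 46 each, +1 to first 0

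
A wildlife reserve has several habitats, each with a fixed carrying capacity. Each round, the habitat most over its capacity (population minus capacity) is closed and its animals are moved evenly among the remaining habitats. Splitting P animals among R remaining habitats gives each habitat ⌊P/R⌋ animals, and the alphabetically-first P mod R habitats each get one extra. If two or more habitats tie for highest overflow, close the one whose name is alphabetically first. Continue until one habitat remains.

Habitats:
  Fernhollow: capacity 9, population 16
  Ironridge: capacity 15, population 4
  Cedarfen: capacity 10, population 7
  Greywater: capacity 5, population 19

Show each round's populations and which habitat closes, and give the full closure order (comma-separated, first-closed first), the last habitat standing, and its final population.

Closure order: Greywater, Fernhollow, Cedarfen
Last habitat: Ironridge with 46 animals

Round 1: Cedarfen=7 Fernhollow=16 Greywater=19 Ironridge=4 → close Greywater (overflow 14)
  19÷3 = 6 each, +1 to first 1
Round 2: Cedarfen=14 Fernhollow=22 Ironridge=10 → close Fernhollow (overflow 13)
  22÷2 = 11 each, +1 to first 0
Round 3: Cedarfen=25 Ironridge=21 → close Cedarfen (overflow 15)
  25÷1 = 25 each, +1 to first 0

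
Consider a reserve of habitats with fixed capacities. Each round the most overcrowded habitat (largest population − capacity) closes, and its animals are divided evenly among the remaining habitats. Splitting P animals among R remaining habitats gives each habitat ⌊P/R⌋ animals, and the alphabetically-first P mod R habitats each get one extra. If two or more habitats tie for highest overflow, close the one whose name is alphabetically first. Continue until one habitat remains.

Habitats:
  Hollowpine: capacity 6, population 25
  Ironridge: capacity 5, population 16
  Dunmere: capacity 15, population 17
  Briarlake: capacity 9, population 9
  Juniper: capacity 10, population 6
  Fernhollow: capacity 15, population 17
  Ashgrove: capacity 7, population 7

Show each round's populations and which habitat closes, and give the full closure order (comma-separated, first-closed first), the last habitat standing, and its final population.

Round 1: Ashgrove=7 Briarlake=9 Dunmere=17 Fernhollow=17 Hollowpine=25 Ironridge=16 Juniper=6 → close Hollowpine (overflow 19)
  25÷6 = 4 each, +1 to first 1
Round 2: Ashgrove=12 Briarlake=13 Dunmere=21 Fernhollow=21 Ironridge=20 Juniper=10 → close Ironridge (overflow 15)
  20÷5 = 4 each, +1 to first 0
Round 3: Ashgrove=16 Briarlake=17 Dunmere=25 Fernhollow=25 Juniper=14 → close Dunmere (overflow 10)
  25÷4 = 6 each, +1 to first 1
Round 4: Ashgrove=23 Briarlake=23 Fernhollow=31 Juniper=20 → close Ashgrove (overflow 16)
  23÷3 = 7 each, +1 to first 2
Round 5: Briarlake=31 Fernhollow=39 Juniper=27 → close Fernhollow (overflow 24)
  39÷2 = 19 each, +1 to first 1
Round 6: Briarlake=51 Juniper=46 → close Briarlake (overflow 42)
  51÷1 = 51 each, +1 to first 0

Closure order: Hollowpine, Ironridge, Dunmere, Ashgrove, Fernhollow, Briarlake
Last habitat: Juniper with 97 animals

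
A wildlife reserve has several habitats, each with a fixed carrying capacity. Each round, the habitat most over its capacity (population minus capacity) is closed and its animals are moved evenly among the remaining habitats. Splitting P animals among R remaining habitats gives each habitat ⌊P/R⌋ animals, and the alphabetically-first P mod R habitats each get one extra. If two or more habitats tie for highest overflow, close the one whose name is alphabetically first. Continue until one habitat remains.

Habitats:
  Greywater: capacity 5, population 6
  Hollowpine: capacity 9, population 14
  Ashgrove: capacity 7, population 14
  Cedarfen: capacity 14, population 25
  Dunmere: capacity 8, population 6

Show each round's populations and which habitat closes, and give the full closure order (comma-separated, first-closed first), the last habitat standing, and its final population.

Round 1: Ashgrove=14 Cedarfen=25 Dunmere=6 Greywater=6 Hollowpine=14 → close Cedarfen (overflow 11)
  25÷4 = 6 each, +1 to first 1
Round 2: Ashgrove=21 Dunmere=12 Greywater=12 Hollowpine=20 → close Ashgrove (overflow 14)
  21÷3 = 7 each, +1 to first 0
Round 3: Dunmere=19 Greywater=19 Hollowpine=27 → close Hollowpine (overflow 18)
  27÷2 = 13 each, +1 to first 1
Round 4: Dunmere=33 Greywater=32 → close Greywater (overflow 27)
  32÷1 = 32 each, +1 to first 0

Closure order: Cedarfen, Ashgrove, Hollowpine, Greywater
Last habitat: Dunmere with 65 animals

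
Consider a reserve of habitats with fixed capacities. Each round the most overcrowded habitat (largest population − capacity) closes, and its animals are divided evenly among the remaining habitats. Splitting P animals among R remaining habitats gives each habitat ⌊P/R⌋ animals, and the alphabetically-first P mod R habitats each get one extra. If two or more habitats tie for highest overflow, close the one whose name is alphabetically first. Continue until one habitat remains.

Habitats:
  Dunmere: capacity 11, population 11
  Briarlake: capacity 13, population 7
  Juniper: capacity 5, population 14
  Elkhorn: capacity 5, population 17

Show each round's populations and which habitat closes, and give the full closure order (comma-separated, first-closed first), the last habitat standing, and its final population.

Closure order: Elkhorn, Juniper, Dunmere
Last habitat: Briarlake with 49 animals

Round 1: Briarlake=7 Dunmere=11 Elkhorn=17 Juniper=14 → close Elkhorn (overflow 12)
  17÷3 = 5 each, +1 to first 2
Round 2: Briarlake=13 Dunmere=17 Juniper=19 → close Juniper (overflow 14)
  19÷2 = 9 each, +1 to first 1
Round 3: Briarlake=23 Dunmere=26 → close Dunmere (overflow 15)
  26÷1 = 26 each, +1 to first 0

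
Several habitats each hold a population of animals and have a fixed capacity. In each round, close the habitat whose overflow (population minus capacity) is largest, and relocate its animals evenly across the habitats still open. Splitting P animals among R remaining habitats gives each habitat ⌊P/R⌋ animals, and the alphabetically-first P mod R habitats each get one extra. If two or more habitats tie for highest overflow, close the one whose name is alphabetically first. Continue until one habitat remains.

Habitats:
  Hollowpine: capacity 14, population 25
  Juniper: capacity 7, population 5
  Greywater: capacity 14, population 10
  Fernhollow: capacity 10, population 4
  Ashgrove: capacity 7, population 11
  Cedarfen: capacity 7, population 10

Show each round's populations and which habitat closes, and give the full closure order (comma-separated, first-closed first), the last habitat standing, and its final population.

Closure order: Hollowpine, Ashgrove, Cedarfen, Juniper, Greywater
Last habitat: Fernhollow with 65 animals

Round 1: Ashgrove=11 Cedarfen=10 Fernhollow=4 Greywater=10 Hollowpine=25 Juniper=5 → close Hollowpine (overflow 11)
  25÷5 = 5 each, +1 to first 0
Round 2: Ashgrove=16 Cedarfen=15 Fernhollow=9 Greywater=15 Juniper=10 → close Ashgrove (overflow 9)
  16÷4 = 4 each, +1 to first 0
Round 3: Cedarfen=19 Fernhollow=13 Greywater=19 Juniper=14 → close Cedarfen (overflow 12)
  19÷3 = 6 each, +1 to first 1
Round 4: Fernhollow=20 Greywater=25 Juniper=20 → close Juniper (overflow 13)
  20÷2 = 10 each, +1 to first 0
Round 5: Fernhollow=30 Greywater=35 → close Greywater (overflow 21)
  35÷1 = 35 each, +1 to first 0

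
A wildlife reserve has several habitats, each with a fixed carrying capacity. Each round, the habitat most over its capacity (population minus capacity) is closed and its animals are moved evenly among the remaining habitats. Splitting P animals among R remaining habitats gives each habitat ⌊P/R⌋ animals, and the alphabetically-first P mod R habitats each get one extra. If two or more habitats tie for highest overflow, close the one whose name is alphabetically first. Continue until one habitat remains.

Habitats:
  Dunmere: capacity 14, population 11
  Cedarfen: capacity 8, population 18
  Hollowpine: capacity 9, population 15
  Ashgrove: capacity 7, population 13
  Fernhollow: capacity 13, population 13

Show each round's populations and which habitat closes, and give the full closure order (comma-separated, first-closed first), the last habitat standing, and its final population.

Round 1: Ashgrove=13 Cedarfen=18 Dunmere=11 Fernhollow=13 Hollowpine=15 → close Cedarfen (overflow 10)
  18÷4 = 4 each, +1 to first 2
Round 2: Ashgrove=18 Dunmere=16 Fernhollow=17 Hollowpine=19 → close Ashgrove (overflow 11)
  18÷3 = 6 each, +1 to first 0
Round 3: Dunmere=22 Fernhollow=23 Hollowpine=25 → close Hollowpine (overflow 16)
  25÷2 = 12 each, +1 to first 1
Round 4: Dunmere=35 Fernhollow=35 → close Fernhollow (overflow 22)
  35÷1 = 35 each, +1 to first 0

Closure order: Cedarfen, Ashgrove, Hollowpine, Fernhollow
Last habitat: Dunmere with 70 animals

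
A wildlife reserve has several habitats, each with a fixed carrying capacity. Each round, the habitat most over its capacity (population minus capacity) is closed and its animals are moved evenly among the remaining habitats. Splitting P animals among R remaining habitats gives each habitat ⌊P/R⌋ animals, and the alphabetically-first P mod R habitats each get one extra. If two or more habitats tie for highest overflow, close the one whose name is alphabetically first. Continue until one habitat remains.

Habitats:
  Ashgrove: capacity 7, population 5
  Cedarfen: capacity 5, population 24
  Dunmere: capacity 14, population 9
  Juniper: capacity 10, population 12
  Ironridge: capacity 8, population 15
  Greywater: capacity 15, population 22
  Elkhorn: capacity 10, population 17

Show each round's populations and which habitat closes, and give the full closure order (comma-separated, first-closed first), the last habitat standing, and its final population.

Closure order: Cedarfen, Elkhorn, Greywater, Ironridge, Juniper, Ashgrove
Last habitat: Dunmere with 104 animals

Round 1: Ashgrove=5 Cedarfen=24 Dunmere=9 Elkhorn=17 Greywater=22 Ironridge=15 Juniper=12 → close Cedarfen (overflow 19)
  24÷6 = 4 each, +1 to first 0
Round 2: Ashgrove=9 Dunmere=13 Elkhorn=21 Greywater=26 Ironridge=19 Juniper=16 → close Elkhorn (overflow 11)
  21÷5 = 4 each, +1 to first 1
Round 3: Ashgrove=14 Dunmere=17 Greywater=30 Ironridge=23 Juniper=20 → close Greywater (overflow 15)
  30÷4 = 7 each, +1 to first 2
Round 4: Ashgrove=22 Dunmere=25 Ironridge=30 Juniper=27 → close Ironridge (overflow 22)
  30÷3 = 10 each, +1 to first 0
Round 5: Ashgrove=32 Dunmere=35 Juniper=37 → close Juniper (overflow 27)
  37÷2 = 18 each, +1 to first 1
Round 6: Ashgrove=51 Dunmere=53 → close Ashgrove (overflow 44)
  51÷1 = 51 each, +1 to first 0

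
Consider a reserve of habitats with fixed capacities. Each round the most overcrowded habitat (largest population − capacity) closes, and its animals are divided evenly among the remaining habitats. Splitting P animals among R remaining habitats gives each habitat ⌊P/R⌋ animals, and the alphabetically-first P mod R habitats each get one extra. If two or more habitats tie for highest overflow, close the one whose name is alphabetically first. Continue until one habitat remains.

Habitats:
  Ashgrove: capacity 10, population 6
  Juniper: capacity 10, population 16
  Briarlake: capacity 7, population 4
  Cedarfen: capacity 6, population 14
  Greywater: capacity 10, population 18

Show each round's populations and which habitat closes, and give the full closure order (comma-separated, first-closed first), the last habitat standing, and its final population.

Closure order: Cedarfen, Greywater, Juniper, Briarlake
Last habitat: Ashgrove with 58 animals

Round 1: Ashgrove=6 Briarlake=4 Cedarfen=14 Greywater=18 Juniper=16 → close Cedarfen (overflow 8)
  14÷4 = 3 each, +1 to first 2
Round 2: Ashgrove=10 Briarlake=8 Greywater=21 Juniper=19 → close Greywater (overflow 11)
  21÷3 = 7 each, +1 to first 0
Round 3: Ashgrove=17 Briarlake=15 Juniper=26 → close Juniper (overflow 16)
  26÷2 = 13 each, +1 to first 0
Round 4: Ashgrove=30 Briarlake=28 → close Briarlake (overflow 21)
  28÷1 = 28 each, +1 to first 0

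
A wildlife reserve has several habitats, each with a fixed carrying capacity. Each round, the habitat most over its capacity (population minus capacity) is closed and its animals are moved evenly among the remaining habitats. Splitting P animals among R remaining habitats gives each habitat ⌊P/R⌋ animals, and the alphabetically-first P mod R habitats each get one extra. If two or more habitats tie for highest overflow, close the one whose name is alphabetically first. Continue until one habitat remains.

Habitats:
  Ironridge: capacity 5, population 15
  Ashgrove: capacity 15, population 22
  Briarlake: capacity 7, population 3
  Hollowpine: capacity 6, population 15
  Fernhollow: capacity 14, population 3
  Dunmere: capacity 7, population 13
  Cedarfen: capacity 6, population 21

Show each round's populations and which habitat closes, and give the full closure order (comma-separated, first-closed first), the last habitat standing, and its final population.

Round 1: Ashgrove=22 Briarlake=3 Cedarfen=21 Dunmere=13 Fernhollow=3 Hollowpine=15 Ironridge=15 → close Cedarfen (overflow 15)
  21÷6 = 3 each, +1 to first 3
Round 2: Ashgrove=26 Briarlake=7 Dunmere=17 Fernhollow=6 Hollowpine=18 Ironridge=18 → close Ironridge (overflow 13)
  18÷5 = 3 each, +1 to first 3
Round 3: Ashgrove=30 Briarlake=11 Dunmere=21 Fernhollow=9 Hollowpine=21 → close Ashgrove (overflow 15)
  30÷4 = 7 each, +1 to first 2
Round 4: Briarlake=19 Dunmere=29 Fernhollow=16 Hollowpine=28 → close Dunmere (overflow 22)
  29÷3 = 9 each, +1 to first 2
Round 5: Briarlake=29 Fernhollow=26 Hollowpine=37 → close Hollowpine (overflow 31)
  37÷2 = 18 each, +1 to first 1
Round 6: Briarlake=48 Fernhollow=44 → close Briarlake (overflow 41)
  48÷1 = 48 each, +1 to first 0

Closure order: Cedarfen, Ironridge, Ashgrove, Dunmere, Hollowpine, Briarlake
Last habitat: Fernhollow with 92 animals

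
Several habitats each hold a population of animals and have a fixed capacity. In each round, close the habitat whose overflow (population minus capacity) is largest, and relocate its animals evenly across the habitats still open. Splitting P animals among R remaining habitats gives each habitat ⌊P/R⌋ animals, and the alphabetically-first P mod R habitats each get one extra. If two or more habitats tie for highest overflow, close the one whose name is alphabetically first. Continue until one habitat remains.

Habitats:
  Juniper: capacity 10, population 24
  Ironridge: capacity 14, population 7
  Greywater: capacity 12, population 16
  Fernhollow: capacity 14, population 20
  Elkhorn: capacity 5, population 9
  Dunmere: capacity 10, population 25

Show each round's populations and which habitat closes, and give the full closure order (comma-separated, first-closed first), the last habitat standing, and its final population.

Closure order: Dunmere, Juniper, Fernhollow, Elkhorn, Greywater
Last habitat: Ironridge with 101 animals

Round 1: Dunmere=25 Elkhorn=9 Fernhollow=20 Greywater=16 Ironridge=7 Juniper=24 → close Dunmere (overflow 15)
  25÷5 = 5 each, +1 to first 0
Round 2: Elkhorn=14 Fernhollow=25 Greywater=21 Ironridge=12 Juniper=29 → close Juniper (overflow 19)
  29÷4 = 7 each, +1 to first 1
Round 3: Elkhorn=22 Fernhollow=32 Greywater=28 Ironridge=19 → close Fernhollow (overflow 18)
  32÷3 = 10 each, +1 to first 2
Round 4: Elkhorn=33 Greywater=39 Ironridge=29 → close Elkhorn (overflow 28)
  33÷2 = 16 each, +1 to first 1
Round 5: Greywater=56 Ironridge=45 → close Greywater (overflow 44)
  56÷1 = 56 each, +1 to first 0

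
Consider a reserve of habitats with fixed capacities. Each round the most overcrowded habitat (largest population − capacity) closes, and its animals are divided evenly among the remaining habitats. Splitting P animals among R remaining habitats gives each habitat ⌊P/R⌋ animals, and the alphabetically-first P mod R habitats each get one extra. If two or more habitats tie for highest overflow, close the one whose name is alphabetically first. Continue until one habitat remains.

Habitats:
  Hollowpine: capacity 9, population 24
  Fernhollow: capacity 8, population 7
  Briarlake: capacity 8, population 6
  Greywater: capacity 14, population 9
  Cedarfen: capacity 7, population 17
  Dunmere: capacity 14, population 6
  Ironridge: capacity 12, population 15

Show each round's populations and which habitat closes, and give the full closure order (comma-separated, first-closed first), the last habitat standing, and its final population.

Closure order: Hollowpine, Cedarfen, Ironridge, Briarlake, Fernhollow, Greywater
Last habitat: Dunmere with 84 animals

Round 1: Briarlake=6 Cedarfen=17 Dunmere=6 Fernhollow=7 Greywater=9 Hollowpine=24 Ironridge=15 → close Hollowpine (overflow 15)
  24÷6 = 4 each, +1 to first 0
Round 2: Briarlake=10 Cedarfen=21 Dunmere=10 Fernhollow=11 Greywater=13 Ironridge=19 → close Cedarfen (overflow 14)
  21÷5 = 4 each, +1 to first 1
Round 3: Briarlake=15 Dunmere=14 Fernhollow=15 Greywater=17 Ironridge=23 → close Ironridge (overflow 11)
  23÷4 = 5 each, +1 to first 3
Round 4: Briarlake=21 Dunmere=20 Fernhollow=21 Greywater=22 → close Briarlake (overflow 13)
  21÷3 = 7 each, +1 to first 0
Round 5: Dunmere=27 Fernhollow=28 Greywater=29 → close Fernhollow (overflow 20)
  28÷2 = 14 each, +1 to first 0
Round 6: Dunmere=41 Greywater=43 → close Greywater (overflow 29)
  43÷1 = 43 each, +1 to first 0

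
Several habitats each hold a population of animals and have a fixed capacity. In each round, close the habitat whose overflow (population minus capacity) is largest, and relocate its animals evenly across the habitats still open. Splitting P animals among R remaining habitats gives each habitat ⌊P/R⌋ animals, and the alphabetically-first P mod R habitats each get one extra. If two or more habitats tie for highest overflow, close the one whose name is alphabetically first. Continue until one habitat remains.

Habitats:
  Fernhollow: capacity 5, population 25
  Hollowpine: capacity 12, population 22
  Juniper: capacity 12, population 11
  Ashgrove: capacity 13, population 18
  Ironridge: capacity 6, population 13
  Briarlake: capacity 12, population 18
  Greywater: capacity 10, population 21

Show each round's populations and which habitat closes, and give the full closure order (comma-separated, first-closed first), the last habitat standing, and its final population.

Round 1: Ashgrove=18 Briarlake=18 Fernhollow=25 Greywater=21 Hollowpine=22 Ironridge=13 Juniper=11 → close Fernhollow (overflow 20)
  25÷6 = 4 each, +1 to first 1
Round 2: Ashgrove=23 Briarlake=22 Greywater=25 Hollowpine=26 Ironridge=17 Juniper=15 → close Greywater (overflow 15)
  25÷5 = 5 each, +1 to first 0
Round 3: Ashgrove=28 Briarlake=27 Hollowpine=31 Ironridge=22 Juniper=20 → close Hollowpine (overflow 19)
  31÷4 = 7 each, +1 to first 3
Round 4: Ashgrove=36 Briarlake=35 Ironridge=30 Juniper=27 → close Ironridge (overflow 24)
  30÷3 = 10 each, +1 to first 0
Round 5: Ashgrove=46 Briarlake=45 Juniper=37 → close Ashgrove (overflow 33)
  46÷2 = 23 each, +1 to first 0
Round 6: Briarlake=68 Juniper=60 → close Briarlake (overflow 56)
  68÷1 = 68 each, +1 to first 0

Closure order: Fernhollow, Greywater, Hollowpine, Ironridge, Ashgrove, Briarlake
Last habitat: Juniper with 128 animals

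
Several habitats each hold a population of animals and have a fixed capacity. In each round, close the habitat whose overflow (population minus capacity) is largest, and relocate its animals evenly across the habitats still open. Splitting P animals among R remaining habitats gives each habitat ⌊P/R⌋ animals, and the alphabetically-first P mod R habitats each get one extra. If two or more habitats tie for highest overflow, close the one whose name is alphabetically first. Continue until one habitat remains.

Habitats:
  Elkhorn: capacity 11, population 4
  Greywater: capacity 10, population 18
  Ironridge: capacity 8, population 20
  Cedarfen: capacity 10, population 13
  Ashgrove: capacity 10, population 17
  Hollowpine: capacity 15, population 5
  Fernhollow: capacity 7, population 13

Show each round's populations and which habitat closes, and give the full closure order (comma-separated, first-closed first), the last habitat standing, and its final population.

Round 1: Ashgrove=17 Cedarfen=13 Elkhorn=4 Fernhollow=13 Greywater=18 Hollowpine=5 Ironridge=20 → close Ironridge (overflow 12)
  20÷6 = 3 each, +1 to first 2
Round 2: Ashgrove=21 Cedarfen=17 Elkhorn=7 Fernhollow=16 Greywater=21 Hollowpine=8 → close Ashgrove (overflow 11)
  21÷5 = 4 each, +1 to first 1
Round 3: Cedarfen=22 Elkhorn=11 Fernhollow=20 Greywater=25 Hollowpine=12 → close Greywater (overflow 15)
  25÷4 = 6 each, +1 to first 1
Round 4: Cedarfen=29 Elkhorn=17 Fernhollow=26 Hollowpine=18 → close Cedarfen (overflow 19)
  29÷3 = 9 each, +1 to first 2
Round 5: Elkhorn=27 Fernhollow=36 Hollowpine=27 → close Fernhollow (overflow 29)
  36÷2 = 18 each, +1 to first 0
Round 6: Elkhorn=45 Hollowpine=45 → close Elkhorn (overflow 34)
  45÷1 = 45 each, +1 to first 0

Closure order: Ironridge, Ashgrove, Greywater, Cedarfen, Fernhollow, Elkhorn
Last habitat: Hollowpine with 90 animals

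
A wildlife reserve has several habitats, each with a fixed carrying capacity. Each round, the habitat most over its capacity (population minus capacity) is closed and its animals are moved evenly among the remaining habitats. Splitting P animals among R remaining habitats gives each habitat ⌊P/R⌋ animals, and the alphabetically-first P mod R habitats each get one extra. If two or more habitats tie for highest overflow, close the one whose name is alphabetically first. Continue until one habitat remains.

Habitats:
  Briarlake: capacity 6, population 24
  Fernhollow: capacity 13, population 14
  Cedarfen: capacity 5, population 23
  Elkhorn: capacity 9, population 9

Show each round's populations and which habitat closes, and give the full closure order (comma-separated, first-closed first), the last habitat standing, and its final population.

Closure order: Briarlake, Cedarfen, Elkhorn
Last habitat: Fernhollow with 70 animals

Round 1: Briarlake=24 Cedarfen=23 Elkhorn=9 Fernhollow=14 → close Briarlake (overflow 18)
  24÷3 = 8 each, +1 to first 0
Round 2: Cedarfen=31 Elkhorn=17 Fernhollow=22 → close Cedarfen (overflow 26)
  31÷2 = 15 each, +1 to first 1
Round 3: Elkhorn=33 Fernhollow=37 → close Elkhorn (overflow 24)
  33÷1 = 33 each, +1 to first 0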